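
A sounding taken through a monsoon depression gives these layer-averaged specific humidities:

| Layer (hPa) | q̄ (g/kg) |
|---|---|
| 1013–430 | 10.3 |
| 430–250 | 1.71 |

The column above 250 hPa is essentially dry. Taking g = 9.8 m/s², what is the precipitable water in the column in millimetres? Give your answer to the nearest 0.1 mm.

PW ≈ 64.4 mm

Precipitable water is the column-integrated vapour mass per unit area: PW = (1/g) Σ q̄ Δp, with q in kg/kg and Δp in Pa (1 kg/m² of water = 1 mm).
Layer 1013–430 hPa: Δp = 583 hPa = 58300 Pa, q̄ = 0.0103 kg/kg → 0.0103 × 58300 / 9.8 = 61.27 mm
Layer 430–250 hPa: Δp = 180 hPa = 18000 Pa, q̄ = 0.00171 kg/kg → 0.00171 × 18000 / 9.8 = 3.14 mm
PW = 61.27 + 3.14 = 64.41 ≈ 64.4 mm.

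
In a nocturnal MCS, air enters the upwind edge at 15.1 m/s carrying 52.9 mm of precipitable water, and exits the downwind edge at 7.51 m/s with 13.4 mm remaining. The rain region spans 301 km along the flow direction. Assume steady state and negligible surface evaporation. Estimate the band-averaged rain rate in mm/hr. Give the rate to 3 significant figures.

R ≈ 8.35 mm/hr

Column moisture flux per unit crosswind length is F = V × PW.
Inflow: F_in = 15.1 × 52.9 = 798.79 mm·m/s
Outflow: F_out = 7.51 × 13.4 = 100.634 mm·m/s
Steady-state rate R = (F_in − F_out)/L = (798.79 − 100.634) / 301000 m = 2.319e-03 mm/s.
R = 2.319e-03 × 3600 = 8.35 mm/hr.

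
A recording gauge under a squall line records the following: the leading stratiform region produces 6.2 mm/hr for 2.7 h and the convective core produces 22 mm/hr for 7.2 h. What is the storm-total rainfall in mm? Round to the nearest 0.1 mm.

total ≈ 175.1 mm

Total = Σ Rᵢ Δtᵢ = 6.2 × 2.7 + 22 × 7.2
      = 16.74 + 158.4 = 175.1 mm.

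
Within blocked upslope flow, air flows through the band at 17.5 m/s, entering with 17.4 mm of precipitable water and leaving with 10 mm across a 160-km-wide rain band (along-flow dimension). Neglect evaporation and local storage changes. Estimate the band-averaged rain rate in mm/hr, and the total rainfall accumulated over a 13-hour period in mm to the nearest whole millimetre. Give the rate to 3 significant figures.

Column moisture flux per unit crosswind length is F = V × PW.
Inflow: F_in = 17.5 × 17.4 = 304.5 mm·m/s
Outflow: F_out = 17.5 × 10 = 175 mm·m/s
Steady-state rate R = (F_in − F_out)/L = (304.5 − 175) / 160000 m = 8.094e-04 mm/s.
R = 8.094e-04 × 3600 = 2.91 mm/hr.
Over 13 h: total = 2.91 × 13 = 37.83 ≈ 38 mm.

R ≈ 2.91 mm/hr; total ≈ 38 mm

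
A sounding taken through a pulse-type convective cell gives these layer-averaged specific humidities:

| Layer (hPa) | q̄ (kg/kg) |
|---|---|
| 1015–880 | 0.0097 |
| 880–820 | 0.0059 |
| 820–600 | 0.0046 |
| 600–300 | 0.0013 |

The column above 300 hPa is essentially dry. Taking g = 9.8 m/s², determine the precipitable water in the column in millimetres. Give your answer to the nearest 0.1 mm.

PW ≈ 31.3 mm

Precipitable water is the column-integrated vapour mass per unit area: PW = (1/g) Σ q̄ Δp, with q in kg/kg and Δp in Pa (1 kg/m² of water = 1 mm).
Layer 1015–880 hPa: Δp = 135 hPa = 13500 Pa, q̄ = 0.0097 kg/kg → 0.0097 × 13500 / 9.8 = 13.36 mm
Layer 880–820 hPa: Δp = 60 hPa = 6000 Pa, q̄ = 0.0059 kg/kg → 0.0059 × 6000 / 9.8 = 3.61 mm
Layer 820–600 hPa: Δp = 220 hPa = 22000 Pa, q̄ = 0.0046 kg/kg → 0.0046 × 22000 / 9.8 = 10.33 mm
Layer 600–300 hPa: Δp = 300 hPa = 30000 Pa, q̄ = 0.0013 kg/kg → 0.0013 × 30000 / 9.8 = 3.98 mm
PW = 13.36 + 3.61 + 10.33 + 3.98 = 31.28 ≈ 31.3 mm.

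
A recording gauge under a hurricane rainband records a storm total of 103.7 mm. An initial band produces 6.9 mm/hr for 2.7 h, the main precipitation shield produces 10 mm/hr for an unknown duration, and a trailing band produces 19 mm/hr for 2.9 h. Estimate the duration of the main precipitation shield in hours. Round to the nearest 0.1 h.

Known phases: 6.9 × 2.7 + 19 × 2.9 = 18.63 + 55.1 = 73.73 mm.
Remaining depth = 103.7 − 73.73 = 29.97 mm.
Duration = 29.97 / 10 = 3.0 h.

duration ≈ 3.0 h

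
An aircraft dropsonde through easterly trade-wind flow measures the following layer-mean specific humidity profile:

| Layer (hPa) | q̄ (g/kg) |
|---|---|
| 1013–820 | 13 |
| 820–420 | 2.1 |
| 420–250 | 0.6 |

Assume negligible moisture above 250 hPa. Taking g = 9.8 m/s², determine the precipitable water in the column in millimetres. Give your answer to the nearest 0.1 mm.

PW ≈ 35.2 mm

Precipitable water is the column-integrated vapour mass per unit area: PW = (1/g) Σ q̄ Δp, with q in kg/kg and Δp in Pa (1 kg/m² of water = 1 mm).
Layer 1013–820 hPa: Δp = 193 hPa = 19300 Pa, q̄ = 0.013 kg/kg → 0.013 × 19300 / 9.8 = 25.60 mm
Layer 820–420 hPa: Δp = 400 hPa = 40000 Pa, q̄ = 0.0021 kg/kg → 0.0021 × 40000 / 9.8 = 8.57 mm
Layer 420–250 hPa: Δp = 170 hPa = 17000 Pa, q̄ = 0.0006 kg/kg → 0.0006 × 17000 / 9.8 = 1.04 mm
PW = 25.60 + 8.57 + 1.04 = 35.21 ≈ 35.2 mm.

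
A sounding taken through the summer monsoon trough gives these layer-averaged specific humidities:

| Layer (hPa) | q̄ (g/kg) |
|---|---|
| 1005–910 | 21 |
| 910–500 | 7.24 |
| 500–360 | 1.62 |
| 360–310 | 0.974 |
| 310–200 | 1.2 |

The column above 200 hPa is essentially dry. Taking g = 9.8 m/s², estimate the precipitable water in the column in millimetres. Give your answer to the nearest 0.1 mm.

PW ≈ 54.8 mm

Precipitable water is the column-integrated vapour mass per unit area: PW = (1/g) Σ q̄ Δp, with q in kg/kg and Δp in Pa (1 kg/m² of water = 1 mm).
Layer 1005–910 hPa: Δp = 95 hPa = 9500 Pa, q̄ = 0.021 kg/kg → 0.021 × 9500 / 9.8 = 20.36 mm
Layer 910–500 hPa: Δp = 410 hPa = 41000 Pa, q̄ = 0.00724 kg/kg → 0.00724 × 41000 / 9.8 = 30.29 mm
Layer 500–360 hPa: Δp = 140 hPa = 14000 Pa, q̄ = 0.00162 kg/kg → 0.00162 × 14000 / 9.8 = 2.31 mm
Layer 360–310 hPa: Δp = 50 hPa = 5000 Pa, q̄ = 0.000974 kg/kg → 0.000974 × 5000 / 9.8 = 0.50 mm
Layer 310–200 hPa: Δp = 110 hPa = 11000 Pa, q̄ = 0.0012 kg/kg → 0.0012 × 11000 / 9.8 = 1.35 mm
PW = 20.36 + 30.29 + 2.31 + 0.50 + 1.35 = 54.81 ≈ 54.8 mm.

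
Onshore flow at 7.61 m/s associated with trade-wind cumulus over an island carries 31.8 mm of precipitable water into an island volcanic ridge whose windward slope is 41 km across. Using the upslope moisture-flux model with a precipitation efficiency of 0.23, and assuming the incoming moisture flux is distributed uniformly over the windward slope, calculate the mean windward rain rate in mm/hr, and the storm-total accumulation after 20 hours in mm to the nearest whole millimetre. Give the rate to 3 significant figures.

Incoming column moisture flux per unit ridge length: F = V × PW = 7.61 × 31.8 = 241.998 mm·m/s.
Spread over the 41 km slope with efficiency ε = 0.23: R = ε·F/W = 0.23 × 241.998 / 41000 m = 1.358e-03 mm/s.
R = 1.358e-03 × 3600 = 4.89 mm/hr.
Over 20 h: total = 4.89 × 20 = 97.8 ≈ 98 mm.

R ≈ 4.89 mm/hr; total ≈ 98 mm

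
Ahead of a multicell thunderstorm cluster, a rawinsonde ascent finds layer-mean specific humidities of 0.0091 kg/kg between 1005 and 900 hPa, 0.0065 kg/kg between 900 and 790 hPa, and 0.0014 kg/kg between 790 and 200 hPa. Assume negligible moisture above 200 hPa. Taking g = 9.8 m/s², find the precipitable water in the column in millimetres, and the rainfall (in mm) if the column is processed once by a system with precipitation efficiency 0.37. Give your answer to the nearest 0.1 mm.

PW ≈ 25.5 mm; rainfall ≈ 9.4 mm

Precipitable water is the column-integrated vapour mass per unit area: PW = (1/g) Σ q̄ Δp, with q in kg/kg and Δp in Pa (1 kg/m² of water = 1 mm).
Layer 1005–900 hPa: Δp = 105 hPa = 10500 Pa, q̄ = 0.0091 kg/kg → 0.0091 × 10500 / 9.8 = 9.75 mm
Layer 900–790 hPa: Δp = 110 hPa = 11000 Pa, q̄ = 0.0065 kg/kg → 0.0065 × 11000 / 9.8 = 7.30 mm
Layer 790–200 hPa: Δp = 590 hPa = 59000 Pa, q̄ = 0.0014 kg/kg → 0.0014 × 59000 / 9.8 = 8.43 mm
PW = 9.75 + 7.30 + 8.43 = 25.48 ≈ 25.5 mm.
Rainfall = ε × PW = 0.37 × 25.5 = 9.4 mm.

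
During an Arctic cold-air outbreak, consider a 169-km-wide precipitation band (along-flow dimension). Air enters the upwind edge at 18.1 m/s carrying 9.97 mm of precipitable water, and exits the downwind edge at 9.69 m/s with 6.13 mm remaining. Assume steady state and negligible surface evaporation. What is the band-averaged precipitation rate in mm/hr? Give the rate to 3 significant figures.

Column moisture flux per unit crosswind length is F = V × PW.
Inflow: F_in = 18.1 × 9.97 = 180.457 mm·m/s
Outflow: F_out = 9.69 × 6.13 = 59.3997 mm·m/s
Steady-state rate R = (F_in − F_out)/L = (180.457 − 59.3997) / 169000 m = 7.163e-04 mm/s.
R = 7.163e-04 × 3600 = 2.58 mm/hr.

R ≈ 2.58 mm/hr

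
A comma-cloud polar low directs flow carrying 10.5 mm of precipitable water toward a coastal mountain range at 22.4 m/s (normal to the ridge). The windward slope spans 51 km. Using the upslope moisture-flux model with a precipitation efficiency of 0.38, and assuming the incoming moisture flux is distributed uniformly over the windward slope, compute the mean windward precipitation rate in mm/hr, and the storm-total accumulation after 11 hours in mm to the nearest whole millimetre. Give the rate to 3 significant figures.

R ≈ 6.31 mm/hr; total ≈ 69 mm

Incoming column moisture flux per unit ridge length: F = V × PW = 22.4 × 10.5 = 235.2 mm·m/s.
Spread over the 51 km slope with efficiency ε = 0.38: R = ε·F/W = 0.38 × 235.2 / 51000 m = 1.752e-03 mm/s.
R = 1.752e-03 × 3600 = 6.31 mm/hr.
Over 11 h: total = 6.31 × 11 = 69.41 ≈ 69 mm.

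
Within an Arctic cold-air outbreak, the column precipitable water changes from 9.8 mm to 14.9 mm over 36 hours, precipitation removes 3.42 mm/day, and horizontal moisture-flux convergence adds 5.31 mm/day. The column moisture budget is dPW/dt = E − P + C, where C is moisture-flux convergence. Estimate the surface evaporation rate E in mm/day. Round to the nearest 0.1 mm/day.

E ≈ 1.5 mm/day

dPW/dt = (14.9 − 9.8) mm / (36/24 day) = +3.400 mm/day.
E = dPW/dt + P − C = (+3.400) + 3.42 − (5.31) = 1.5 mm/day.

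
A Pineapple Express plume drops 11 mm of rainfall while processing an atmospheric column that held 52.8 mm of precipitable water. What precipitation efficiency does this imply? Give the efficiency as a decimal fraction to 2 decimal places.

ε ≈ 0.21

ε = rainfall / PW = 11 / 52.8 = 0.21.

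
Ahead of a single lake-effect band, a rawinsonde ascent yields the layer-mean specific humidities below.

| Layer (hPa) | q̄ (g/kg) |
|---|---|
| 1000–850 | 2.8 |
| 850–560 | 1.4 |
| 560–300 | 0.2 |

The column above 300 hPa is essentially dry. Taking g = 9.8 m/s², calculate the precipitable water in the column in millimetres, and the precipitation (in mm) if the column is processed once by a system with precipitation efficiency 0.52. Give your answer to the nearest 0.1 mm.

Precipitable water is the column-integrated vapour mass per unit area: PW = (1/g) Σ q̄ Δp, with q in kg/kg and Δp in Pa (1 kg/m² of water = 1 mm).
Layer 1000–850 hPa: Δp = 150 hPa = 15000 Pa, q̄ = 0.0028 kg/kg → 0.0028 × 15000 / 9.8 = 4.29 mm
Layer 850–560 hPa: Δp = 290 hPa = 29000 Pa, q̄ = 0.0014 kg/kg → 0.0014 × 29000 / 9.8 = 4.14 mm
Layer 560–300 hPa: Δp = 260 hPa = 26000 Pa, q̄ = 0.0002 kg/kg → 0.0002 × 26000 / 9.8 = 0.53 mm
PW = 4.29 + 4.14 + 0.53 = 8.96 ≈ 9.0 mm.
Precipitation = ε × PW = 0.52 × 9.0 = 4.7 mm.

PW ≈ 9.0 mm; precipitation ≈ 4.7 mm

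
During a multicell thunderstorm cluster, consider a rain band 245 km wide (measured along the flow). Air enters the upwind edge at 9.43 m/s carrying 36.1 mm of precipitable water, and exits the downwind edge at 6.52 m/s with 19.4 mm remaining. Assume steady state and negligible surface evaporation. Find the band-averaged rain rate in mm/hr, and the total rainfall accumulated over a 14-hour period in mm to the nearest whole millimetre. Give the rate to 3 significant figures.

R ≈ 3.14 mm/hr; total ≈ 44 mm

Column moisture flux per unit crosswind length is F = V × PW.
Inflow: F_in = 9.43 × 36.1 = 340.423 mm·m/s
Outflow: F_out = 6.52 × 19.4 = 126.488 mm·m/s
Steady-state rate R = (F_in − F_out)/L = (340.423 − 126.488) / 245000 m = 8.732e-04 mm/s.
R = 8.732e-04 × 3600 = 3.14 mm/hr.
Over 14 h: total = 3.14 × 14 = 43.96 ≈ 44 mm.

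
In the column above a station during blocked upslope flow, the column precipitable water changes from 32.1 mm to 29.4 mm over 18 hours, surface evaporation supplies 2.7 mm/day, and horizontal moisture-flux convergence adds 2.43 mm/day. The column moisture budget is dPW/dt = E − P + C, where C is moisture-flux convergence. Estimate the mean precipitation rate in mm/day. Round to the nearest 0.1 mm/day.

dPW/dt = (29.4 − 32.1) mm / (18/24 day) = -3.600 mm/day.
P = E + C − dPW/dt = 2.7 + (2.43) − (-3.600) = 8.7 mm/day.

P ≈ 8.7 mm/day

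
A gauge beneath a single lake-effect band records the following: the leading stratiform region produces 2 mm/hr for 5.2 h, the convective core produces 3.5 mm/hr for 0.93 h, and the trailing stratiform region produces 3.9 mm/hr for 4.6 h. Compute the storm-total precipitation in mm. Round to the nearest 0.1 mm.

Total = Σ Rᵢ Δtᵢ = 2 × 5.2 + 3.5 × 0.93 + 3.9 × 4.6
      = 10.4 + 3.255 + 17.94 = 31.6 mm.

total ≈ 31.6 mm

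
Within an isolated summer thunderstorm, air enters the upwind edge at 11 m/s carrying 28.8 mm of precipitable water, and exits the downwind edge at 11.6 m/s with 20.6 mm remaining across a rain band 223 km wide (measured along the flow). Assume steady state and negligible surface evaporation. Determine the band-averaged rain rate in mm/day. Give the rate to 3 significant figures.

R ≈ 30.2 mm/day

Column moisture flux per unit crosswind length is F = V × PW.
Inflow: F_in = 11 × 28.8 = 316.8 mm·m/s
Outflow: F_out = 11.6 × 20.6 = 238.96 mm·m/s
Steady-state rate R = (F_in − F_out)/L = (316.8 − 238.96) / 223000 m = 3.491e-04 mm/s.
R = 3.491e-04 × 3600 × 24 = 30.2 mm/day.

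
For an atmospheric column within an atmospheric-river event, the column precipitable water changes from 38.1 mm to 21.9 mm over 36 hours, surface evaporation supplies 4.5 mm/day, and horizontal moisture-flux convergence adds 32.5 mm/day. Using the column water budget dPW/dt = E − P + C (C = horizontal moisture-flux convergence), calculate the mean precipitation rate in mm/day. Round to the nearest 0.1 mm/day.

P ≈ 47.8 mm/day

dPW/dt = (21.9 − 38.1) mm / (36/24 day) = -10.800 mm/day.
P = E + C − dPW/dt = 4.5 + (32.5) − (-10.800) = 47.8 mm/day.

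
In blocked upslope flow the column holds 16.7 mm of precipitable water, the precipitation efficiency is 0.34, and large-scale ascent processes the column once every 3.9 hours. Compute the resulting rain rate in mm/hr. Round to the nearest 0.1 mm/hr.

Each overturning extracts ε × PW = 0.34 × 16.7 = 5.678 mm.
Rate = ε·PW / τ = 5.678 / 3.9 h = 1.5 mm/hr.

R ≈ 1.5 mm/hr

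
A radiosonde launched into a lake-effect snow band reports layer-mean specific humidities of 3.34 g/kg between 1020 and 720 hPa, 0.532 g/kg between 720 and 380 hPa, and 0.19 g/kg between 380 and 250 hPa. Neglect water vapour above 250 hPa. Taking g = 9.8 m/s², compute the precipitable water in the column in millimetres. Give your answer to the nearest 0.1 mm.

Precipitable water is the column-integrated vapour mass per unit area: PW = (1/g) Σ q̄ Δp, with q in kg/kg and Δp in Pa (1 kg/m² of water = 1 mm).
Layer 1020–720 hPa: Δp = 300 hPa = 30000 Pa, q̄ = 0.00334 kg/kg → 0.00334 × 30000 / 9.8 = 10.22 mm
Layer 720–380 hPa: Δp = 340 hPa = 34000 Pa, q̄ = 0.000532 kg/kg → 0.000532 × 34000 / 9.8 = 1.85 mm
Layer 380–250 hPa: Δp = 130 hPa = 13000 Pa, q̄ = 0.00019 kg/kg → 0.00019 × 13000 / 9.8 = 0.25 mm
PW = 10.22 + 1.85 + 0.25 = 12.32 ≈ 12.3 mm.

PW ≈ 12.3 mm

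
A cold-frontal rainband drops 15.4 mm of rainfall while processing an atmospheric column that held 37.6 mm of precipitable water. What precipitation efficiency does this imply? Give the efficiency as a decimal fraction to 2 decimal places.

ε = rainfall / PW = 15.4 / 37.6 = 0.41.

ε ≈ 0.41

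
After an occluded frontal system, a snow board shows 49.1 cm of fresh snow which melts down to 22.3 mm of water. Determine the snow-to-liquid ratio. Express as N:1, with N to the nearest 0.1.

Ratio = snow depth / SWE = 491 mm / 22.3 mm = 22.0, i.e. 22.0:1.

ratio ≈ 22.0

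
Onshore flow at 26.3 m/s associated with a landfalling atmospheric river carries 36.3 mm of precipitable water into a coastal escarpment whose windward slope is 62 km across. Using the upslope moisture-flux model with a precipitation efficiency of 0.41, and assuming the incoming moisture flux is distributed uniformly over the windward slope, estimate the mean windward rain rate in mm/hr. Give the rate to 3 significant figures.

R ≈ 22.7 mm/hr

Incoming column moisture flux per unit ridge length: F = V × PW = 26.3 × 36.3 = 954.69 mm·m/s.
Spread over the 62 km slope with efficiency ε = 0.41: R = ε·F/W = 0.41 × 954.69 / 62000 m = 6.313e-03 mm/s.
R = 6.313e-03 × 3600 = 22.7 mm/hr.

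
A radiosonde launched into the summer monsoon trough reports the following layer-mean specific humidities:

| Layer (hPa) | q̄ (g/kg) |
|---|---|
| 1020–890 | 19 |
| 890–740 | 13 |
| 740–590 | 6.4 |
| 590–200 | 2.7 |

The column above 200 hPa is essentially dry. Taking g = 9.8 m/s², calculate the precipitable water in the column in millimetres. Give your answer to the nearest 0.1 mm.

Precipitable water is the column-integrated vapour mass per unit area: PW = (1/g) Σ q̄ Δp, with q in kg/kg and Δp in Pa (1 kg/m² of water = 1 mm).
Layer 1020–890 hPa: Δp = 130 hPa = 13000 Pa, q̄ = 0.019 kg/kg → 0.019 × 13000 / 9.8 = 25.20 mm
Layer 890–740 hPa: Δp = 150 hPa = 15000 Pa, q̄ = 0.013 kg/kg → 0.013 × 15000 / 9.8 = 19.90 mm
Layer 740–590 hPa: Δp = 150 hPa = 15000 Pa, q̄ = 0.0064 kg/kg → 0.0064 × 15000 / 9.8 = 9.80 mm
Layer 590–200 hPa: Δp = 390 hPa = 39000 Pa, q̄ = 0.0027 kg/kg → 0.0027 × 39000 / 9.8 = 10.74 mm
PW = 25.20 + 19.90 + 9.80 + 10.74 = 65.64 ≈ 65.6 mm.

PW ≈ 65.6 mm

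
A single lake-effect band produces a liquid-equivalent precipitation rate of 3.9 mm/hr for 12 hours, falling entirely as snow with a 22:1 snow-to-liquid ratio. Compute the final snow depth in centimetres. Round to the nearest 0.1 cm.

snow depth ≈ 103.0 cm

Liquid-equivalent depth = 3.9 × 12 = 46.8 mm.
Snow depth = 46.8 mm × 22 = 1029.6 mm = 103.0 cm.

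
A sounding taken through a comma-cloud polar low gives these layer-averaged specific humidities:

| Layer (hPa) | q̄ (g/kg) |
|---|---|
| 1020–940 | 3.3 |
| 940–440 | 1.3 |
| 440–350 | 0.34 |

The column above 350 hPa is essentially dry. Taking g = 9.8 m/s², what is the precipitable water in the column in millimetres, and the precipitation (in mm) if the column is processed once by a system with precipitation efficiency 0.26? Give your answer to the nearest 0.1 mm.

Precipitable water is the column-integrated vapour mass per unit area: PW = (1/g) Σ q̄ Δp, with q in kg/kg and Δp in Pa (1 kg/m² of water = 1 mm).
Layer 1020–940 hPa: Δp = 80 hPa = 8000 Pa, q̄ = 0.0033 kg/kg → 0.0033 × 8000 / 9.8 = 2.69 mm
Layer 940–440 hPa: Δp = 500 hPa = 50000 Pa, q̄ = 0.0013 kg/kg → 0.0013 × 50000 / 9.8 = 6.63 mm
Layer 440–350 hPa: Δp = 90 hPa = 9000 Pa, q̄ = 0.00034 kg/kg → 0.00034 × 9000 / 9.8 = 0.31 mm
PW = 2.69 + 6.63 + 0.31 = 9.63 ≈ 9.6 mm.
Precipitation = ε × PW = 0.26 × 9.6 = 2.5 mm.

PW ≈ 9.6 mm; precipitation ≈ 2.5 mm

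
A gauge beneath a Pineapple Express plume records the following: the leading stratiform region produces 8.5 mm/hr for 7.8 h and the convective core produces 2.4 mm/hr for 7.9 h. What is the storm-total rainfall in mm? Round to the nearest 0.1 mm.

total ≈ 85.3 mm

Total = Σ Rᵢ Δtᵢ = 8.5 × 7.8 + 2.4 × 7.9
      = 66.3 + 18.96 = 85.3 mm.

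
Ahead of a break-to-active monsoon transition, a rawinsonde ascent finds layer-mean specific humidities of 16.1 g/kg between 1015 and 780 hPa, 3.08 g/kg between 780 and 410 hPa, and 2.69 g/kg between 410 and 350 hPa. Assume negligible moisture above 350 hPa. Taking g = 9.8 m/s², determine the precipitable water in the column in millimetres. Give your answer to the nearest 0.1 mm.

Precipitable water is the column-integrated vapour mass per unit area: PW = (1/g) Σ q̄ Δp, with q in kg/kg and Δp in Pa (1 kg/m² of water = 1 mm).
Layer 1015–780 hPa: Δp = 235 hPa = 23500 Pa, q̄ = 0.0161 kg/kg → 0.0161 × 23500 / 9.8 = 38.61 mm
Layer 780–410 hPa: Δp = 370 hPa = 37000 Pa, q̄ = 0.00308 kg/kg → 0.00308 × 37000 / 9.8 = 11.63 mm
Layer 410–350 hPa: Δp = 60 hPa = 6000 Pa, q̄ = 0.00269 kg/kg → 0.00269 × 6000 / 9.8 = 1.65 mm
PW = 38.61 + 11.63 + 1.65 = 51.89 ≈ 51.9 mm.

PW ≈ 51.9 mm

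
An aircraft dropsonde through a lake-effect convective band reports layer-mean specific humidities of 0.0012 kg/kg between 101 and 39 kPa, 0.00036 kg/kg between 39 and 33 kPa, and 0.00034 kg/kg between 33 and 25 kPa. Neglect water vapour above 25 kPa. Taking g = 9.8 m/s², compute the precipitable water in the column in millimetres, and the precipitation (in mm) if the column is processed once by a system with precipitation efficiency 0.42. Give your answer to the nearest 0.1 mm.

PW ≈ 8.1 mm; precipitation ≈ 3.4 mm

Precipitable water is the column-integrated vapour mass per unit area: PW = (1/g) Σ q̄ Δp, with q in kg/kg and Δp in Pa (1 kg/m² of water = 1 mm).
Layer 101–39 kPa: Δp = 620 hPa = 62000 Pa, q̄ = 0.0012 kg/kg → 0.0012 × 62000 / 9.8 = 7.59 mm
Layer 39–33 kPa: Δp = 60 hPa = 6000 Pa, q̄ = 0.00036 kg/kg → 0.00036 × 6000 / 9.8 = 0.22 mm
Layer 33–25 kPa: Δp = 80 hPa = 8000 Pa, q̄ = 0.00034 kg/kg → 0.00034 × 8000 / 9.8 = 0.28 mm
PW = 7.59 + 0.22 + 0.28 = 8.09 ≈ 8.1 mm.
Precipitation = ε × PW = 0.42 × 8.1 = 3.4 mm.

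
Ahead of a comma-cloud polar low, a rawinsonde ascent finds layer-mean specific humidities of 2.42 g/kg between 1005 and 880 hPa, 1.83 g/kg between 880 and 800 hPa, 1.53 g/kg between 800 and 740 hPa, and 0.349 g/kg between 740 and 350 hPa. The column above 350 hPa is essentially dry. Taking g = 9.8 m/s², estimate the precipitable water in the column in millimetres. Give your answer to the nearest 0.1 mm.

PW ≈ 6.9 mm

Precipitable water is the column-integrated vapour mass per unit area: PW = (1/g) Σ q̄ Δp, with q in kg/kg and Δp in Pa (1 kg/m² of water = 1 mm).
Layer 1005–880 hPa: Δp = 125 hPa = 12500 Pa, q̄ = 0.00242 kg/kg → 0.00242 × 12500 / 9.8 = 3.09 mm
Layer 880–800 hPa: Δp = 80 hPa = 8000 Pa, q̄ = 0.00183 kg/kg → 0.00183 × 8000 / 9.8 = 1.49 mm
Layer 800–740 hPa: Δp = 60 hPa = 6000 Pa, q̄ = 0.00153 kg/kg → 0.00153 × 6000 / 9.8 = 0.94 mm
Layer 740–350 hPa: Δp = 390 hPa = 39000 Pa, q̄ = 0.000349 kg/kg → 0.000349 × 39000 / 9.8 = 1.39 mm
PW = 3.09 + 1.49 + 0.94 + 1.39 = 6.91 ≈ 6.9 mm.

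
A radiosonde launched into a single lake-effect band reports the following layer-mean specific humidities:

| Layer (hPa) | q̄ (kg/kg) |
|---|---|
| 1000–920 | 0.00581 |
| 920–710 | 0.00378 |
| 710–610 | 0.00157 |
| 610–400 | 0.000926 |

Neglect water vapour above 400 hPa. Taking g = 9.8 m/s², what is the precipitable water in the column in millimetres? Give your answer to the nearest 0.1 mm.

Precipitable water is the column-integrated vapour mass per unit area: PW = (1/g) Σ q̄ Δp, with q in kg/kg and Δp in Pa (1 kg/m² of water = 1 mm).
Layer 1000–920 hPa: Δp = 80 hPa = 8000 Pa, q̄ = 0.00581 kg/kg → 0.00581 × 8000 / 9.8 = 4.74 mm
Layer 920–710 hPa: Δp = 210 hPa = 21000 Pa, q̄ = 0.00378 kg/kg → 0.00378 × 21000 / 9.8 = 8.10 mm
Layer 710–610 hPa: Δp = 100 hPa = 10000 Pa, q̄ = 0.00157 kg/kg → 0.00157 × 10000 / 9.8 = 1.60 mm
Layer 610–400 hPa: Δp = 210 hPa = 21000 Pa, q̄ = 0.000926 kg/kg → 0.000926 × 21000 / 9.8 = 1.98 mm
PW = 4.74 + 8.10 + 1.60 + 1.98 = 16.42 ≈ 16.4 mm.

PW ≈ 16.4 mm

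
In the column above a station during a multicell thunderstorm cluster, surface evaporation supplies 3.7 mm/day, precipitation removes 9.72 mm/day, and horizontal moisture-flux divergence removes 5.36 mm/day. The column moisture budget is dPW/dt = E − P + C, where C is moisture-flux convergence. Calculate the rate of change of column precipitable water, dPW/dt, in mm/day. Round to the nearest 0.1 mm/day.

dPW/dt ≈ -11.4 mm/day

dPW/dt = E − P + C = 3.7 − 9.72 + (-5.36) = -11.4 mm/day.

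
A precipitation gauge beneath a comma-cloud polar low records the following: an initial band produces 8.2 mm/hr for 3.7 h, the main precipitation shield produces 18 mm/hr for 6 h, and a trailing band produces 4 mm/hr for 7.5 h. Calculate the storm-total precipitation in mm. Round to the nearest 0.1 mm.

total ≈ 168.3 mm

Total = Σ Rᵢ Δtᵢ = 8.2 × 3.7 + 18 × 6 + 4 × 7.5
      = 30.34 + 108 + 30 = 168.3 mm.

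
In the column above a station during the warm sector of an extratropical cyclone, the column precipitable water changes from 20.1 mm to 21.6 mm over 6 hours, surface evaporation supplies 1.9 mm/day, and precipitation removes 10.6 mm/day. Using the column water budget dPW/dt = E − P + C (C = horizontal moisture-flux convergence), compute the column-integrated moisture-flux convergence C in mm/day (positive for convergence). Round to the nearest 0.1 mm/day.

dPW/dt = (21.6 − 20.1) mm / (6/24 day) = +6.000 mm/day.
C = dPW/dt − E + P = (+6.000) − 1.9 + 10.6 = 14.7 mm/day.

C ≈ 14.7 mm/day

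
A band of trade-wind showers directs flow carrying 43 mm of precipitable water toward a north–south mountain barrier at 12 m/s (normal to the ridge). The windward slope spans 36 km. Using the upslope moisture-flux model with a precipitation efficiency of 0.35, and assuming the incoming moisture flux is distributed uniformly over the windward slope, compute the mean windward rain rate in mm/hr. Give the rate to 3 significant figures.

Incoming column moisture flux per unit ridge length: F = V × PW = 12 × 43 = 516 mm·m/s.
Spread over the 36 km slope with efficiency ε = 0.35: R = ε·F/W = 0.35 × 516 / 36000 m = 5.017e-03 mm/s.
R = 5.017e-03 × 3600 = 18.1 mm/hr.

R ≈ 18.1 mm/hr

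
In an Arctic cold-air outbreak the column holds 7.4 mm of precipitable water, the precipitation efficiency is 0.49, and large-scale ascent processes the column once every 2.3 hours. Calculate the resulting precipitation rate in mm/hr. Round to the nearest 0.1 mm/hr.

Each overturning extracts ε × PW = 0.49 × 7.4 = 3.626 mm.
Rate = ε·PW / τ = 3.626 / 2.3 h = 1.6 mm/hr.

R ≈ 1.6 mm/hr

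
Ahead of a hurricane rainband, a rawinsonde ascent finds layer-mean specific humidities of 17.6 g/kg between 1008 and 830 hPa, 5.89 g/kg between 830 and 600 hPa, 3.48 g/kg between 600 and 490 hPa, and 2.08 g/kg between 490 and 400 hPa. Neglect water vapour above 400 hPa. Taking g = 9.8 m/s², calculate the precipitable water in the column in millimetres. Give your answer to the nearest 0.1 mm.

PW ≈ 51.6 mm

Precipitable water is the column-integrated vapour mass per unit area: PW = (1/g) Σ q̄ Δp, with q in kg/kg and Δp in Pa (1 kg/m² of water = 1 mm).
Layer 1008–830 hPa: Δp = 178 hPa = 17800 Pa, q̄ = 0.0176 kg/kg → 0.0176 × 17800 / 9.8 = 31.97 mm
Layer 830–600 hPa: Δp = 230 hPa = 23000 Pa, q̄ = 0.00589 kg/kg → 0.00589 × 23000 / 9.8 = 13.82 mm
Layer 600–490 hPa: Δp = 110 hPa = 11000 Pa, q̄ = 0.00348 kg/kg → 0.00348 × 11000 / 9.8 = 3.91 mm
Layer 490–400 hPa: Δp = 90 hPa = 9000 Pa, q̄ = 0.00208 kg/kg → 0.00208 × 9000 / 9.8 = 1.91 mm
PW = 31.97 + 13.82 + 3.91 + 1.91 = 51.61 ≈ 51.6 mm.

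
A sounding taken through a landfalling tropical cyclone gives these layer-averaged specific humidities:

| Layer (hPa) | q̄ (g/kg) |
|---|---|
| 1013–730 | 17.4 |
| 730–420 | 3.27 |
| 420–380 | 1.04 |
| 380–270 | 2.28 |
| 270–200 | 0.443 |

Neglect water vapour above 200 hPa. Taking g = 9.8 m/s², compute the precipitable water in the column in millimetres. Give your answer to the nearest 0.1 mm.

Precipitable water is the column-integrated vapour mass per unit area: PW = (1/g) Σ q̄ Δp, with q in kg/kg and Δp in Pa (1 kg/m² of water = 1 mm).
Layer 1013–730 hPa: Δp = 283 hPa = 28300 Pa, q̄ = 0.0174 kg/kg → 0.0174 × 28300 / 9.8 = 50.25 mm
Layer 730–420 hPa: Δp = 310 hPa = 31000 Pa, q̄ = 0.00327 kg/kg → 0.00327 × 31000 / 9.8 = 10.34 mm
Layer 420–380 hPa: Δp = 40 hPa = 4000 Pa, q̄ = 0.00104 kg/kg → 0.00104 × 4000 / 9.8 = 0.42 mm
Layer 380–270 hPa: Δp = 110 hPa = 11000 Pa, q̄ = 0.00228 kg/kg → 0.00228 × 11000 / 9.8 = 2.56 mm
Layer 270–200 hPa: Δp = 70 hPa = 7000 Pa, q̄ = 0.000443 kg/kg → 0.000443 × 7000 / 9.8 = 0.32 mm
PW = 50.25 + 10.34 + 0.42 + 2.56 + 0.32 = 63.89 ≈ 63.9 mm.

PW ≈ 63.9 mm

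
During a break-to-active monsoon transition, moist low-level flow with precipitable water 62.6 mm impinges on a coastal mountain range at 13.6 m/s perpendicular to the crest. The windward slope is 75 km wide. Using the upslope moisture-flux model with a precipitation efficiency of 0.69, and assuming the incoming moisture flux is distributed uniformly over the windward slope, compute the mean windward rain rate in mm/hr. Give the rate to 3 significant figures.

Incoming column moisture flux per unit ridge length: F = V × PW = 13.6 × 62.6 = 851.36 mm·m/s.
Spread over the 75 km slope with efficiency ε = 0.69: R = ε·F/W = 0.69 × 851.36 / 75000 m = 7.833e-03 mm/s.
R = 7.833e-03 × 3600 = 28.2 mm/hr.

R ≈ 28.2 mm/hr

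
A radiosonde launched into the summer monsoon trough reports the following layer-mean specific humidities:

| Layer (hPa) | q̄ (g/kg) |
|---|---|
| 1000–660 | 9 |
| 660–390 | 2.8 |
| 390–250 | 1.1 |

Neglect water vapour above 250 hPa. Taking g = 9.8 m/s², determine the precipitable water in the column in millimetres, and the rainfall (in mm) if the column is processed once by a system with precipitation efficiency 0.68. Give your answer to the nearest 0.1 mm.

Precipitable water is the column-integrated vapour mass per unit area: PW = (1/g) Σ q̄ Δp, with q in kg/kg and Δp in Pa (1 kg/m² of water = 1 mm).
Layer 1000–660 hPa: Δp = 340 hPa = 34000 Pa, q̄ = 0.009 kg/kg → 0.009 × 34000 / 9.8 = 31.22 mm
Layer 660–390 hPa: Δp = 270 hPa = 27000 Pa, q̄ = 0.0028 kg/kg → 0.0028 × 27000 / 9.8 = 7.71 mm
Layer 390–250 hPa: Δp = 140 hPa = 14000 Pa, q̄ = 0.0011 kg/kg → 0.0011 × 14000 / 9.8 = 1.57 mm
PW = 31.22 + 7.71 + 1.57 = 40.50 ≈ 40.5 mm.
Rainfall = ε × PW = 0.68 × 40.5 = 27.5 mm.

PW ≈ 40.5 mm; rainfall ≈ 27.5 mm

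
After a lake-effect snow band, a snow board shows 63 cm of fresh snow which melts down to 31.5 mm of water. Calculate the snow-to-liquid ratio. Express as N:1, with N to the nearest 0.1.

ratio ≈ 20.0

Ratio = snow depth / SWE = 630 mm / 31.5 mm = 20.0, i.e. 20.0:1.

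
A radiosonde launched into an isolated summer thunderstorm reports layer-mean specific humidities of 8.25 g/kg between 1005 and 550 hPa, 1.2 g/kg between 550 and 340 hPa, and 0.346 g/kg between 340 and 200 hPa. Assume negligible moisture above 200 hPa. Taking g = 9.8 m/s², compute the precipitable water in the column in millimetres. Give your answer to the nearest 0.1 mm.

Precipitable water is the column-integrated vapour mass per unit area: PW = (1/g) Σ q̄ Δp, with q in kg/kg and Δp in Pa (1 kg/m² of water = 1 mm).
Layer 1005–550 hPa: Δp = 455 hPa = 45500 Pa, q̄ = 0.00825 kg/kg → 0.00825 × 45500 / 9.8 = 38.30 mm
Layer 550–340 hPa: Δp = 210 hPa = 21000 Pa, q̄ = 0.0012 kg/kg → 0.0012 × 21000 / 9.8 = 2.57 mm
Layer 340–200 hPa: Δp = 140 hPa = 14000 Pa, q̄ = 0.000346 kg/kg → 0.000346 × 14000 / 9.8 = 0.49 mm
PW = 38.30 + 2.57 + 0.49 = 41.36 ≈ 41.4 mm.

PW ≈ 41.4 mm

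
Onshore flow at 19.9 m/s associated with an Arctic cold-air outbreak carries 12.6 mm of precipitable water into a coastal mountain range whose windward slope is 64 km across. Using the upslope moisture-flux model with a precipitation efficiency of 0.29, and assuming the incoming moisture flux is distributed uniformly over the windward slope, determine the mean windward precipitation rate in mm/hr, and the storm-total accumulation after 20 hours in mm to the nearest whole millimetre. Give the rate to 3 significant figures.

R ≈ 4.09 mm/hr; total ≈ 82 mm

Incoming column moisture flux per unit ridge length: F = V × PW = 19.9 × 12.6 = 250.74 mm·m/s.
Spread over the 64 km slope with efficiency ε = 0.29: R = ε·F/W = 0.29 × 250.74 / 64000 m = 1.136e-03 mm/s.
R = 1.136e-03 × 3600 = 4.09 mm/hr.
Over 20 h: total = 4.09 × 20 = 81.8 ≈ 82 mm.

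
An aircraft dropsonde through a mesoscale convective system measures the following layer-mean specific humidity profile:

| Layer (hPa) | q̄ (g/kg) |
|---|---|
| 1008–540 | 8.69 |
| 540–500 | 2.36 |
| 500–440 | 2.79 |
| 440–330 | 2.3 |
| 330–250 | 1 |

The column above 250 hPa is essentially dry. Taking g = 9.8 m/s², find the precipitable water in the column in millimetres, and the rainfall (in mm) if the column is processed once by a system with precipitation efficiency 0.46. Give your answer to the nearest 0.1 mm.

Precipitable water is the column-integrated vapour mass per unit area: PW = (1/g) Σ q̄ Δp, with q in kg/kg and Δp in Pa (1 kg/m² of water = 1 mm).
Layer 1008–540 hPa: Δp = 468 hPa = 46800 Pa, q̄ = 0.00869 kg/kg → 0.00869 × 46800 / 9.8 = 41.50 mm
Layer 540–500 hPa: Δp = 40 hPa = 4000 Pa, q̄ = 0.00236 kg/kg → 0.00236 × 4000 / 9.8 = 0.96 mm
Layer 500–440 hPa: Δp = 60 hPa = 6000 Pa, q̄ = 0.00279 kg/kg → 0.00279 × 6000 / 9.8 = 1.71 mm
Layer 440–330 hPa: Δp = 110 hPa = 11000 Pa, q̄ = 0.0023 kg/kg → 0.0023 × 11000 / 9.8 = 2.58 mm
Layer 330–250 hPa: Δp = 80 hPa = 8000 Pa, q̄ = 0.001 kg/kg → 0.001 × 8000 / 9.8 = 0.82 mm
PW = 41.50 + 0.96 + 1.71 + 2.58 + 0.82 = 47.57 ≈ 47.6 mm.
Rainfall = ε × PW = 0.46 × 47.6 = 21.9 mm.

PW ≈ 47.6 mm; rainfall ≈ 21.9 mm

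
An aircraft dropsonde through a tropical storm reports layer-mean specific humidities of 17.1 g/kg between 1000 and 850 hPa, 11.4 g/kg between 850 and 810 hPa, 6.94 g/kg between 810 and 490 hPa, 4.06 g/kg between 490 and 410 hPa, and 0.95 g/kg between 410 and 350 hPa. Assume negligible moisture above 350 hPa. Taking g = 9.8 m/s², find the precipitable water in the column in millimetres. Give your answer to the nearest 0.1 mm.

PW ≈ 57.4 mm

Precipitable water is the column-integrated vapour mass per unit area: PW = (1/g) Σ q̄ Δp, with q in kg/kg and Δp in Pa (1 kg/m² of water = 1 mm).
Layer 1000–850 hPa: Δp = 150 hPa = 15000 Pa, q̄ = 0.0171 kg/kg → 0.0171 × 15000 / 9.8 = 26.17 mm
Layer 850–810 hPa: Δp = 40 hPa = 4000 Pa, q̄ = 0.0114 kg/kg → 0.0114 × 4000 / 9.8 = 4.65 mm
Layer 810–490 hPa: Δp = 320 hPa = 32000 Pa, q̄ = 0.00694 kg/kg → 0.00694 × 32000 / 9.8 = 22.66 mm
Layer 490–410 hPa: Δp = 80 hPa = 8000 Pa, q̄ = 0.00406 kg/kg → 0.00406 × 8000 / 9.8 = 3.31 mm
Layer 410–350 hPa: Δp = 60 hPa = 6000 Pa, q̄ = 0.00095 kg/kg → 0.00095 × 6000 / 9.8 = 0.58 mm
PW = 26.17 + 4.65 + 22.66 + 3.31 + 0.58 = 57.37 ≈ 57.4 mm.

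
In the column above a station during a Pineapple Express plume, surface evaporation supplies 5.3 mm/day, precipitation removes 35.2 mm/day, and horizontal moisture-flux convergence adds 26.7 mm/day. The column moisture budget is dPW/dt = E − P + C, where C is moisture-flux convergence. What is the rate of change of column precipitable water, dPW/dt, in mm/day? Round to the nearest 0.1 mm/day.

dPW/dt = E − P + C = 5.3 − 35.2 + (26.7) = -3.2 mm/day.

dPW/dt ≈ -3.2 mm/day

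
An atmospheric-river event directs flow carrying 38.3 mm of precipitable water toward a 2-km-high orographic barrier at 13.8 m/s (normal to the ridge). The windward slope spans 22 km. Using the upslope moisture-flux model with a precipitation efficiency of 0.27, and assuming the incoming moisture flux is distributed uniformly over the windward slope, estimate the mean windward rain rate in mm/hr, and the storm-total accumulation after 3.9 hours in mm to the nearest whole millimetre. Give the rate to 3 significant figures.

Incoming column moisture flux per unit ridge length: F = V × PW = 13.8 × 38.3 = 528.54 mm·m/s.
Spread over the 22 km slope with efficiency ε = 0.27: R = ε·F/W = 0.27 × 528.54 / 22000 m = 6.487e-03 mm/s.
R = 6.487e-03 × 3600 = 23.4 mm/hr.
Over 3.9 h: total = 23.4 × 3.9 = 91.26 ≈ 91 mm.

R ≈ 23.4 mm/hr; total ≈ 91 mm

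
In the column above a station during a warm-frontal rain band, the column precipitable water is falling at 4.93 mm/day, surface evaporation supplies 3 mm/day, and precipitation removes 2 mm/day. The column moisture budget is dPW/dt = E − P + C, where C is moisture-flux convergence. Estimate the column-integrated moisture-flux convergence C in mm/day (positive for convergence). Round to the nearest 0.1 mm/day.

dPW/dt = -4.93 mm/day.
C = dPW/dt − E + P = (-4.93) − 3 + 2 = -5.9 mm/day.

C ≈ -5.9 mm/day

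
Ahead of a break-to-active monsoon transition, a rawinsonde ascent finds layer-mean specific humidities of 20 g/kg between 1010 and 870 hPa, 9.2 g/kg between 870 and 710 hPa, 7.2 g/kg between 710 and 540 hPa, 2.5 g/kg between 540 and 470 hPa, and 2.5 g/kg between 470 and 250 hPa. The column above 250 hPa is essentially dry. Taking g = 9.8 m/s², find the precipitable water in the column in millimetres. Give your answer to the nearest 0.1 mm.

Precipitable water is the column-integrated vapour mass per unit area: PW = (1/g) Σ q̄ Δp, with q in kg/kg and Δp in Pa (1 kg/m² of water = 1 mm).
Layer 1010–870 hPa: Δp = 140 hPa = 14000 Pa, q̄ = 0.02 kg/kg → 0.02 × 14000 / 9.8 = 28.57 mm
Layer 870–710 hPa: Δp = 160 hPa = 16000 Pa, q̄ = 0.0092 kg/kg → 0.0092 × 16000 / 9.8 = 15.02 mm
Layer 710–540 hPa: Δp = 170 hPa = 17000 Pa, q̄ = 0.0072 kg/kg → 0.0072 × 17000 / 9.8 = 12.49 mm
Layer 540–470 hPa: Δp = 70 hPa = 7000 Pa, q̄ = 0.0025 kg/kg → 0.0025 × 7000 / 9.8 = 1.79 mm
Layer 470–250 hPa: Δp = 220 hPa = 22000 Pa, q̄ = 0.0025 kg/kg → 0.0025 × 22000 / 9.8 = 5.61 mm
PW = 28.57 + 15.02 + 12.49 + 1.79 + 5.61 = 63.48 ≈ 63.5 mm.

PW ≈ 63.5 mm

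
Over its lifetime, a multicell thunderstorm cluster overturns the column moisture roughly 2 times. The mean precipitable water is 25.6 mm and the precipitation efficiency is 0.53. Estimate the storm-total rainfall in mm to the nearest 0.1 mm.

rainfall ≈ 27.1 mm

Each cycle deposits ε × PW = 0.53 × 25.6 = 13.568 mm.
Over 2 cycles: 2 × 13.568 = 27.1 mm.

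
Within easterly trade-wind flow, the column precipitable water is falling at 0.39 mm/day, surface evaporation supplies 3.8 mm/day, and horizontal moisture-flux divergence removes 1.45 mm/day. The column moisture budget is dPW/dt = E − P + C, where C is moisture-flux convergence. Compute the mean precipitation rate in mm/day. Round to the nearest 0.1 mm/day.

dPW/dt = -0.39 mm/day.
P = E + C − dPW/dt = 3.8 + (-1.45) − (-0.39) = 2.7 mm/day.

P ≈ 2.7 mm/day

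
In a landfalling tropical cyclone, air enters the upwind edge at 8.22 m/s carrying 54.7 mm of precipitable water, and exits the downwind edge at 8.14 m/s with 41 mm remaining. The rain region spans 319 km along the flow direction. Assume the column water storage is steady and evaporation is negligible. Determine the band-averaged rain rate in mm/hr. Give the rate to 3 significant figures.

Column moisture flux per unit crosswind length is F = V × PW.
Inflow: F_in = 8.22 × 54.7 = 449.634 mm·m/s
Outflow: F_out = 8.14 × 41 = 333.74 mm·m/s
Steady-state rate R = (F_in − F_out)/L = (449.634 − 333.74) / 319000 m = 3.633e-04 mm/s.
R = 3.633e-04 × 3600 = 1.31 mm/hr.

R ≈ 1.31 mm/hr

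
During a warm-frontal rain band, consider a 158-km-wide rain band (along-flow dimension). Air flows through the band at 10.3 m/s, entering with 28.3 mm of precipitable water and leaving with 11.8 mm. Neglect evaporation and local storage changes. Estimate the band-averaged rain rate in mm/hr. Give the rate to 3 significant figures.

Column moisture flux per unit crosswind length is F = V × PW.
Inflow: F_in = 10.3 × 28.3 = 291.49 mm·m/s
Outflow: F_out = 10.3 × 11.8 = 121.54 mm·m/s
Steady-state rate R = (F_in − F_out)/L = (291.49 − 121.54) / 158000 m = 1.076e-03 mm/s.
R = 1.076e-03 × 3600 = 3.87 mm/hr.

R ≈ 3.87 mm/hr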